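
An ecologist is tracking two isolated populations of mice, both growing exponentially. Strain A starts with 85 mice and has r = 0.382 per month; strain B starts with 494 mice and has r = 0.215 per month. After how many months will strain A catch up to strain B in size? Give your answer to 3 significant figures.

Set 85·e^(0.382t) = 494·e^(0.215t).
e^((0.382 − 0.215)t) = 494/85 → e^(0.167·t) = 5.8118.
0.167·t = ln(5.8118) = 1.7599, so t = 1.7599/0.167 = 10.538.

10.5 months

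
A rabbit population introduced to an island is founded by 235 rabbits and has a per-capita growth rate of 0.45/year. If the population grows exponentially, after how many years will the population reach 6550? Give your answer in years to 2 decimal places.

7.39 years

Set N₀·e^(rt) = 6550: e^(0.45·t) = 6550/235 = 27.872.
0.45·t = ln(27.872) = 3.3276, so t = 3.3276/0.45 = 7.3947.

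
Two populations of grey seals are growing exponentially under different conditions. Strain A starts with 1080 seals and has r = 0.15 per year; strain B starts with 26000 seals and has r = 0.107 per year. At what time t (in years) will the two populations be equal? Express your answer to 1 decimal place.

Set 1080·e^(0.15t) = 26000·e^(0.107t).
e^((0.15 − 0.107)t) = 26000/1080 → e^(0.043·t) = 24.074.
0.043·t = ln(24.074) = 3.1811, so t = 3.1811/0.043 = 73.98.

74.0 years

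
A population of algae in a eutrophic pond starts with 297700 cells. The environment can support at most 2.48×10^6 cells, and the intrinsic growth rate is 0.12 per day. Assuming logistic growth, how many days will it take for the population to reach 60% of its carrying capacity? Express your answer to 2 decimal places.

19.98 days

A = (K − N₀)/N₀ = (2.48×10^6 − 297700)/297700 = 7.3305.
Solve 2.48×10^6/(1 + 7.3305·e^(−0.12t)) = 1.488×10^6: 1 + 7.3305·e^(−0.12t) = 1.6667, so e^(−0.12t) = 0.0909438.
−0.12·t = ln(0.0909438) = -2.3975, so t = 2.3975/0.12 = 19.979.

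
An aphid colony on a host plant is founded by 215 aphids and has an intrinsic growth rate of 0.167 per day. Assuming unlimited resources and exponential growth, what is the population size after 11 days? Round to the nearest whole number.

1350 aphids

N(t) = N₀·e^(rt) = 215 × e^(0.167×11) = 215 × e^1.837.
e^1.837 ≈ 6.2777, so N ≈ 215 × 6.2777 = 1349.7.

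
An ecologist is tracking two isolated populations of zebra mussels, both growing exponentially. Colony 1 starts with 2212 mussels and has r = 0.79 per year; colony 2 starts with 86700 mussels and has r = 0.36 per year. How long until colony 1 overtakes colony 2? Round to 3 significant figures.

8.53 years

Set 2212·e^(0.79t) = 86700·e^(0.36t).
e^((0.79 − 0.36)t) = 86700/2212 → e^(0.43·t) = 39.195.
0.43·t = ln(39.195) = 3.6686, so t = 3.6686/0.43 = 8.5315.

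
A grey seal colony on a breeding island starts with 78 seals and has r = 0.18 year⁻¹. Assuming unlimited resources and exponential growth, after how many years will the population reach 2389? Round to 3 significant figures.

19.0 years

Set N₀·e^(rt) = 2389: e^(0.18·t) = 2389/78 = 30.628.
0.18·t = ln(30.628) = 3.4219, so t = 3.4219/0.18 = 19.011.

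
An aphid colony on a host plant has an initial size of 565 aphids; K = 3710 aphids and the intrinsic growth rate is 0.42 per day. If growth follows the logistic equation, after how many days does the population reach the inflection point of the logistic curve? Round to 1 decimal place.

4.1 days

Logistic growth is fastest at N = K/2 = 1855.
A = (K − N₀)/N₀ = 5.5664. Set K/(1 + A·e^(−rt)) = K/2 → A·e^(−rt) = 1.
e^(−0.42t) = 1/5.5664 = 0.17965, so t = ln(5.5664)/0.42 = 1.7167/0.42 = 4.0875.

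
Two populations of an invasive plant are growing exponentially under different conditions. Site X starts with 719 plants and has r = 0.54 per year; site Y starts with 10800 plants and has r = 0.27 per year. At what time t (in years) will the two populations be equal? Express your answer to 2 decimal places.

Set 719·e^(0.54t) = 10800·e^(0.27t).
e^((0.54 − 0.27)t) = 10800/719 → e^(0.27·t) = 15.021.
0.27·t = ln(15.021) = 2.7094, so t = 2.7094/0.27 = 10.035.

10.03 years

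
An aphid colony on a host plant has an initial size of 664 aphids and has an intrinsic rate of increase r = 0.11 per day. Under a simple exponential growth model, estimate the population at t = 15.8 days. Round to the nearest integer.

N(t) = N₀·e^(rt) = 664 × e^(0.11×15.8) = 664 × e^1.738.
e^1.738 ≈ 5.686, so N ≈ 664 × 5.686 = 3775.48.

3775 aphids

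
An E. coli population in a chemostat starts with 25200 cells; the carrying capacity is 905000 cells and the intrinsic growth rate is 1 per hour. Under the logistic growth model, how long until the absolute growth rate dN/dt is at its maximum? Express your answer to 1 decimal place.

3.6 hours

Logistic growth is fastest at N = K/2 = 452500.
A = (K − N₀)/N₀ = 34.913. Set K/(1 + A·e^(−rt)) = K/2 → A·e^(−rt) = 1.
e^(−1t) = 1/34.913 = 0.0286429, so t = ln(34.913)/1 = 3.5529/1 = 3.5529.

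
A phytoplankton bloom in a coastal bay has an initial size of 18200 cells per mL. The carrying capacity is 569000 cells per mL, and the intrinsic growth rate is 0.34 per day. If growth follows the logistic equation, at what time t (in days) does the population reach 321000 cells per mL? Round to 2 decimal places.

A = (K − N₀)/N₀ = (569000 − 18200)/18200 = 30.264.
Solve 569000/(1 + 30.264·e^(−0.34t)) = 321000: 1 + 30.264·e^(−0.34t) = 1.7726, so e^(−0.34t) = 0.0255284.
−0.34·t = ln(0.0255284) = -3.668, so t = 3.668/0.34 = 10.788.

10.79 days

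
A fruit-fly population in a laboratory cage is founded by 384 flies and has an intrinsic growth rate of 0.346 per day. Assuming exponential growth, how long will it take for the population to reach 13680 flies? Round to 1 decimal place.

Set N₀·e^(rt) = 13680: e^(0.346·t) = 13680/384 = 35.625.
0.346·t = ln(35.625) = 3.573, so t = 3.573/0.346 = 10.327.

10.3 days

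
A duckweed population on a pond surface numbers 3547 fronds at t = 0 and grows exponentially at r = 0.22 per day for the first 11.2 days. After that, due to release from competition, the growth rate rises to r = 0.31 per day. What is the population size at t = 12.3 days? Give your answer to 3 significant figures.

Phase 1: N(11.2) = 3547·e^(0.22×11.2) = 3547·e^2.464 = 41683.4.
Phase 2 runs for 12.3 − 11.2 = 1.1 days at r = 0.31.
N(12.3) = 41683.4·e^(0.31×1.1) = 41683.4·e^0.341 = 58621.5.

58600 fronds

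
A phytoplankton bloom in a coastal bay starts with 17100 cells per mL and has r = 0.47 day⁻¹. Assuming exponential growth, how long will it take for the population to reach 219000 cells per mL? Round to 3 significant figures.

5.43 days

Set N₀·e^(rt) = 219000: e^(0.47·t) = 219000/17100 = 12.807.
0.47·t = ln(12.807) = 2.55, so t = 2.55/0.47 = 5.4255.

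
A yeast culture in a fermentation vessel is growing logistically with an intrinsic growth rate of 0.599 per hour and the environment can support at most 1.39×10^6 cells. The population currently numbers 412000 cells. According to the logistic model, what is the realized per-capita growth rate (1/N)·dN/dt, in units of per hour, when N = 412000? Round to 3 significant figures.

0.421 per hour

(1/N)·dN/dt = r(1 − N/K) = 0.599 × (1 − 412000/1.39×10^6).
= 0.599 × 0.7036 = 0.42145.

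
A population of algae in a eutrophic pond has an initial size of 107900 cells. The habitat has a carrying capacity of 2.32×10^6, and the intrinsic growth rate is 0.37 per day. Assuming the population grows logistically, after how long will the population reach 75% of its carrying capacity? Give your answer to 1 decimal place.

A = (K − N₀)/N₀ = (2.32×10^6 − 107900)/107900 = 20.501.
Solve 2.32×10^6/(1 + 20.501·e^(−0.37t)) = 1.74×10^6: 1 + 20.501·e^(−0.37t) = 1.3333, so e^(−0.37t) = 0.0162591.
−0.37·t = ln(0.0162591) = -4.1191, so t = 4.1191/0.37 = 11.133.

11.1 days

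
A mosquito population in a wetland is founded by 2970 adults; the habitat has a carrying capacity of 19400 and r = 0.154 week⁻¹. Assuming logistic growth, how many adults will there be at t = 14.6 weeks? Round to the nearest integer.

A = (K − N₀)/N₀ = (19400 − 2970)/2970 = 5.532.
N(t) = K/(1 + A·e^(−rt)) = 19400/(1 + 5.532×e^(−0.154×14.6)).
e^(−2.248) = 0.10557; denominator = 1 + 5.532×0.10557 = 1.584.
N = 19400/1.584 = 12247.5.

12247 adults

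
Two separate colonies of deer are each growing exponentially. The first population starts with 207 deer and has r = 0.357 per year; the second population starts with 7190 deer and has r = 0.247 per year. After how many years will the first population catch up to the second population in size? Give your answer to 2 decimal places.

32.25 years

Set 207·e^(0.357t) = 7190·e^(0.247t).
e^((0.357 − 0.247)t) = 7190/207 → e^(0.11·t) = 34.734.
0.11·t = ln(34.734) = 3.5477, so t = 3.5477/0.11 = 32.252.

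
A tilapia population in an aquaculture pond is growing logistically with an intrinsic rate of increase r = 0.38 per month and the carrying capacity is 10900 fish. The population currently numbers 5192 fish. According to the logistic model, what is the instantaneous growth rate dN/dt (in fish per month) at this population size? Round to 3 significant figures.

dN/dt = rN(1 − N/K) = 0.38 × 5192 × (1 − 5192/10900).
1 − 5192/10900 = 0.52367; dN/dt = 0.38 × 5192 × 0.52367 = 1033.2.

1030 fish per month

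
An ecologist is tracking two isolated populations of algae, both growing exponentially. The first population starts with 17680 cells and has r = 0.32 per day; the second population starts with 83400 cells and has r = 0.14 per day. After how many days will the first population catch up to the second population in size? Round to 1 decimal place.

8.6 days

Set 17680·e^(0.32t) = 83400·e^(0.14t).
e^((0.32 − 0.14)t) = 83400/17680 → e^(0.18·t) = 4.7172.
0.18·t = ln(4.7172) = 1.5512, so t = 1.5512/0.18 = 8.6179.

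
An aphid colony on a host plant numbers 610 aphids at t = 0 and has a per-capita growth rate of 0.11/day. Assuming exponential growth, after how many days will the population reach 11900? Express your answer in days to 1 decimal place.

27.0 days

Set N₀·e^(rt) = 11900: e^(0.11·t) = 11900/610 = 19.508.
0.11·t = ln(19.508) = 2.9708, so t = 2.9708/0.11 = 27.008.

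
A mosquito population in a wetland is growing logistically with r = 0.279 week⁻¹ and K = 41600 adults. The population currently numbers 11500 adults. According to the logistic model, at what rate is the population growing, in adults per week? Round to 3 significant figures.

dN/dt = rN(1 − N/K) = 0.279 × 11500 × (1 − 11500/41600).
1 − 11500/41600 = 0.72356; dN/dt = 0.279 × 11500 × 0.72356 = 2321.5.

2320 adults per week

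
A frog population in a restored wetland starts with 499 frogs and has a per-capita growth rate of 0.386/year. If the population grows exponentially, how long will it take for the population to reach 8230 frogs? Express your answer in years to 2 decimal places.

7.26 years

Set N₀·e^(rt) = 8230: e^(0.386·t) = 8230/499 = 16.493.
0.386·t = ln(16.493) = 2.8029, so t = 2.8029/0.386 = 7.2615.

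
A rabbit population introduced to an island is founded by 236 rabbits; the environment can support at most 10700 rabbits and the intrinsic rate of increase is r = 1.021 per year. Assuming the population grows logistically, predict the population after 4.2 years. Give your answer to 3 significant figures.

6650 rabbits

A = (K − N₀)/N₀ = (10700 − 236)/236 = 44.339.
N(t) = K/(1 + A·e^(−rt)) = 10700/(1 + 44.339×e^(−1.021×4.2)).
e^(−4.288) = 0.01373; denominator = 1 + 44.339×0.01373 = 1.6088.
N = 10700/1.6088 = 6651.1.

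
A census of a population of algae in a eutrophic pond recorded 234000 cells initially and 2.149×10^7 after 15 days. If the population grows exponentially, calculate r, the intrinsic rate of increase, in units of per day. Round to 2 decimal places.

From N(t) = N₀·e^(rt): e^(r·15) = 2.149×10^7/234000 = 91.838.
r·15 = ln(91.838) = 4.52, so r = 4.52/15 = 0.30133.

0.30 per day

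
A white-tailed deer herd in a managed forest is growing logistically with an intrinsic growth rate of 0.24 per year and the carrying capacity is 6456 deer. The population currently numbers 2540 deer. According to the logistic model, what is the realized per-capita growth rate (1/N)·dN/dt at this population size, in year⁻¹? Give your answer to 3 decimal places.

(1/N)·dN/dt = r(1 − N/K) = 0.24 × (1 − 2540/6456).
= 0.24 × 0.60657 = 0.14558.

0.146 per year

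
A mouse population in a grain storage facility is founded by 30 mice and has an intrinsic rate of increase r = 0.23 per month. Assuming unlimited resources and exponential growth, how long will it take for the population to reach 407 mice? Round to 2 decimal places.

Set N₀·e^(rt) = 407: e^(0.23·t) = 407/30 = 13.567.
0.23·t = ln(13.567) = 2.6076, so t = 2.6076/0.23 = 11.337.

11.34 months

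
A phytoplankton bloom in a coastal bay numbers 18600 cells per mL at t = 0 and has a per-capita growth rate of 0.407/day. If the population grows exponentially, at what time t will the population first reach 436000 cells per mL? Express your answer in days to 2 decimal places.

Set N₀·e^(rt) = 436000: e^(0.407·t) = 436000/18600 = 23.441.
0.407·t = ln(23.441) = 3.1545, so t = 3.1545/0.407 = 7.7506.

7.75 days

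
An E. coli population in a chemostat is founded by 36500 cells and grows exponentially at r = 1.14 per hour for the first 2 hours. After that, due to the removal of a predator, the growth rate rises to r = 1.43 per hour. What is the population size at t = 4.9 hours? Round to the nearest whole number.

Phase 1: N(2) = 36500·e^(1.14×2) = 36500·e^2.28 = 356849.
Phase 2 runs for 4.9 − 2 = 2.9 hours at r = 1.43.
N(4.9) = 356849·e^(1.43×2.9) = 356849·e^4.147 = 2.256854×10^7.

22568542 cells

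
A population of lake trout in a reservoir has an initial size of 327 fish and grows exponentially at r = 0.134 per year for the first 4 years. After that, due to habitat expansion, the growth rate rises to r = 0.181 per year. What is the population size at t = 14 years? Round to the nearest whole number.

3415 fish

Phase 1: N(4) = 327·e^(0.134×4) = 327·e^0.536 = 558.894.
Phase 2 runs for 14 − 4 = 10 years at r = 0.181.
N(14) = 558.894·e^(0.181×10) = 558.894·e^1.81 = 3415.09.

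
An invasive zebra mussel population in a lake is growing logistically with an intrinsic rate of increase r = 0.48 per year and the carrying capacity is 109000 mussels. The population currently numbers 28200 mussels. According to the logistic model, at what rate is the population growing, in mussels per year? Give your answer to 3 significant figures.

10000 mussels per year

dN/dt = rN(1 − N/K) = 0.48 × 28200 × (1 − 28200/109000).
1 − 28200/109000 = 0.74128; dN/dt = 0.48 × 28200 × 0.74128 = 10034.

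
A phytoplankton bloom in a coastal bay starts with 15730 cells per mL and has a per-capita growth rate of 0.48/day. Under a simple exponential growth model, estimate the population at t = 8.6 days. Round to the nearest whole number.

N(t) = N₀·e^(rt) = 15730 × e^(0.48×8.6) = 15730 × e^4.128.
e^4.128 ≈ 62.054, so N ≈ 15730 × 62.054 = 976105.

976105 cells per mL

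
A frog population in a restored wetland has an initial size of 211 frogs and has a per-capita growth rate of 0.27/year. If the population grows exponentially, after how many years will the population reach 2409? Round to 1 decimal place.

Set N₀·e^(rt) = 2409: e^(0.27·t) = 2409/211 = 11.417.
0.27·t = ln(11.417) = 2.4351, so t = 2.4351/0.27 = 9.0189.

9.0 years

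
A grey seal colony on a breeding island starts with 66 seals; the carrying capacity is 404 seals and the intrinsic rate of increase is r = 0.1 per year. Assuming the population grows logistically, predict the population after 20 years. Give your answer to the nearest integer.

239 seals

A = (K − N₀)/N₀ = (404 − 66)/66 = 5.1212.
N(t) = K/(1 + A·e^(−rt)) = 404/(1 + 5.1212×e^(−0.1×20)).
e^(−2) = 0.13534; denominator = 1 + 5.1212×0.13534 = 1.6931.
N = 404/1.6931 = 238.618.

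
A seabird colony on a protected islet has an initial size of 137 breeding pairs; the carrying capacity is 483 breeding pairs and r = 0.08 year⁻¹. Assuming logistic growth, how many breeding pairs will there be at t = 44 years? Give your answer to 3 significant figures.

449 breeding pairs

A = (K − N₀)/N₀ = (483 − 137)/137 = 2.5255.
N(t) = K/(1 + A·e^(−rt)) = 483/(1 + 2.5255×e^(−0.08×44)).
e^(−3.52) = 0.029599; denominator = 1 + 2.5255×0.029599 = 1.0748.
N = 483/1.0748 = 449.405.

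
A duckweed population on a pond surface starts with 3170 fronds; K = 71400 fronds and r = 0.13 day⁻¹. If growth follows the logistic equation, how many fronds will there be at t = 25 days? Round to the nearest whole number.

38919 fronds

A = (K − N₀)/N₀ = (71400 − 3170)/3170 = 21.524.
N(t) = K/(1 + A·e^(−rt)) = 71400/(1 + 21.524×e^(−0.13×25)).
e^(−3.25) = 0.038774; denominator = 1 + 21.524×0.038774 = 1.8346.
N = 71400/1.8346 = 38919.4.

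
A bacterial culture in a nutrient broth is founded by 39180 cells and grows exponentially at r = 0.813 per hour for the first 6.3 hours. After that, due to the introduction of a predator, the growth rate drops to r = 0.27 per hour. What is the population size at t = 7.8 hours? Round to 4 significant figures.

Phase 1: N(6.3) = 39180·e^(0.813×6.3) = 39180·e^5.122 = 6.568668×10^6.
Phase 2 runs for 7.8 − 6.3 = 1.5 hours at r = 0.27.
N(7.8) = 6.568668×10^6·e^(0.27×1.5) = 6.568668×10^6·e^0.405 = 9.848421×10^6.

9848000 cells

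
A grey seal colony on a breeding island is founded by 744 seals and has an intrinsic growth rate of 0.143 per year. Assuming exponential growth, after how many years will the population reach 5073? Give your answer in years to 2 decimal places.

13.42 years

Set N₀·e^(rt) = 5073: e^(0.143·t) = 5073/744 = 6.8185.
0.143·t = ln(6.8185) = 1.9196, so t = 1.9196/0.143 = 13.424.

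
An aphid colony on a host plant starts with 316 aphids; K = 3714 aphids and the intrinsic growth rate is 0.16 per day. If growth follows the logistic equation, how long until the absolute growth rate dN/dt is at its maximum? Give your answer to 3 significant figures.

14.8 days

Logistic growth is fastest at N = K/2 = 1857.
A = (K − N₀)/N₀ = 10.753. Set K/(1 + A·e^(−rt)) = K/2 → A·e^(−rt) = 1.
e^(−0.16t) = 1/10.753 = 0.0929959, so t = ln(10.753)/0.16 = 2.3752/0.16 = 14.845.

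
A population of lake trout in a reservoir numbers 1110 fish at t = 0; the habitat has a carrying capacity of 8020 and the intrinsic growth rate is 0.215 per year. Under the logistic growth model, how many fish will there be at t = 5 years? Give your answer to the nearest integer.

2567 fish

A = (K − N₀)/N₀ = (8020 − 1110)/1110 = 6.2252.
N(t) = K/(1 + A·e^(−rt)) = 8020/(1 + 6.2252×e^(−0.215×5)).
e^(−1.075) = 0.3413; denominator = 1 + 6.2252×0.3413 = 3.1247.
N = 8020/3.1247 = 2566.68.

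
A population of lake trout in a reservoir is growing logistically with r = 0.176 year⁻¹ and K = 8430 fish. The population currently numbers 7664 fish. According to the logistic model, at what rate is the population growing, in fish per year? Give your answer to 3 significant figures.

dN/dt = rN(1 − N/K) = 0.176 × 7664 × (1 − 7664/8430).
1 − 7664/8430 = 0.090866; dN/dt = 0.176 × 7664 × 0.090866 = 122.57.

123 fish per year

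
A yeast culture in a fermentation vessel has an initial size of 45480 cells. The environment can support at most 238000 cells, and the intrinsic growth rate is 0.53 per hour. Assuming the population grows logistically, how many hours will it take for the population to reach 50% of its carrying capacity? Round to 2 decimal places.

A = (K − N₀)/N₀ = (238000 − 45480)/45480 = 4.2331.
Solve 238000/(1 + 4.2331·e^(−0.53t)) = 119000: 1 + 4.2331·e^(−0.53t) = 2, so e^(−0.53t) = 0.236235.
−0.53·t = ln(0.236235) = -1.4429, so t = 1.4429/0.53 = 2.7225.

2.72 hours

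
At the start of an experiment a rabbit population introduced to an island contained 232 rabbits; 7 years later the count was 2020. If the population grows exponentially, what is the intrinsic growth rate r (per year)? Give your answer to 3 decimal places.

From N(t) = N₀·e^(rt): e^(r·7) = 2020/232 = 8.7069.
r·7 = ln(8.7069) = 2.1641, so r = 2.1641/7 = 0.30916.

0.309 per year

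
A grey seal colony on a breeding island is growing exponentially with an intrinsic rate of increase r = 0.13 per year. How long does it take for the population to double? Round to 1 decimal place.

5.3 years

Doubling time t_d = ln(2)/r = 0.6931/0.13 = 5.3319.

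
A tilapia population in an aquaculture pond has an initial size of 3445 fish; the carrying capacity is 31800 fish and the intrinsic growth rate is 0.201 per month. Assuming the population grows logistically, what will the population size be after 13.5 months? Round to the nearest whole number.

A = (K − N₀)/N₀ = (31800 − 3445)/3445 = 8.2308.
N(t) = K/(1 + A·e^(−rt)) = 31800/(1 + 8.2308×e^(−0.201×13.5)).
e^(−2.714) = 0.066304; denominator = 1 + 8.2308×0.066304 = 1.5457.
N = 31800/1.5457 = 20572.7.

20573 fish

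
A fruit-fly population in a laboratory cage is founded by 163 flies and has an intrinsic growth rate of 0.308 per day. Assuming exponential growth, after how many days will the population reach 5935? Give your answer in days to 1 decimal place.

Set N₀·e^(rt) = 5935: e^(0.308·t) = 5935/163 = 36.411.
0.308·t = ln(36.411) = 3.5949, so t = 3.5949/0.308 = 11.672.

11.7 days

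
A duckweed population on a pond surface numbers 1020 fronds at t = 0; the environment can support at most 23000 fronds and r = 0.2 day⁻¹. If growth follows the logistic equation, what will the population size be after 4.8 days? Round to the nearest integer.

A = (K − N₀)/N₀ = (23000 − 1020)/1020 = 21.549.
N(t) = K/(1 + A·e^(−rt)) = 23000/(1 + 21.549×e^(−0.2×4.8)).
e^(−0.96) = 0.38289; denominator = 1 + 21.549×0.38289 = 9.251.
N = 23000/9.251 = 2486.23.

2486 fronds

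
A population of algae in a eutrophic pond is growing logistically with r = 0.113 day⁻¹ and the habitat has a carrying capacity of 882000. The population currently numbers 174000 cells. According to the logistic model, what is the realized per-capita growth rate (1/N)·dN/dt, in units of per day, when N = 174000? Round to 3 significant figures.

(1/N)·dN/dt = r(1 − N/K) = 0.113 × (1 − 174000/882000).
= 0.113 × 0.80272 = 0.090707.

0.0907 per day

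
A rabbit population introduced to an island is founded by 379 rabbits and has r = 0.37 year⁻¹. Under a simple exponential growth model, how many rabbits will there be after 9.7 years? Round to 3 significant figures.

N(t) = N₀·e^(rt) = 379 × e^(0.37×9.7) = 379 × e^3.589.
e^3.589 ≈ 36.198, so N ≈ 379 × 36.198 = 13719.

13700 rabbits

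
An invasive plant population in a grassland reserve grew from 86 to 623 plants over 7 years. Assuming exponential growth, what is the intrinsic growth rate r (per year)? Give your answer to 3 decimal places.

0.283 per year

From N(t) = N₀·e^(rt): e^(r·7) = 623/86 = 7.2442.
r·7 = ln(7.2442) = 1.9802, so r = 1.9802/7 = 0.28289.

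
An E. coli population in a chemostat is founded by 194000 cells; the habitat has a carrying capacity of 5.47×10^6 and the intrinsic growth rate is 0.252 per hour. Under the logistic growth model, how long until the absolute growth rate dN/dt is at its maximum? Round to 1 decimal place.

13.1 hours

Logistic growth is fastest at N = K/2 = 2.735×10^6.
A = (K − N₀)/N₀ = 27.196. Set K/(1 + A·e^(−rt)) = K/2 → A·e^(−rt) = 1.
e^(−0.252t) = 1/27.196 = 0.0367703, so t = ln(27.196)/0.252 = 3.3031/0.252 = 13.107.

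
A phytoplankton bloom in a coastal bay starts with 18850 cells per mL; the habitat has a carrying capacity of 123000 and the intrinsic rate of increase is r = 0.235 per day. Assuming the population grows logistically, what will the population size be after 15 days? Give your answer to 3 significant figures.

106000 cells per mL

A = (K − N₀)/N₀ = (123000 − 18850)/18850 = 5.5252.
N(t) = K/(1 + A·e^(−rt)) = 123000/(1 + 5.5252×e^(−0.235×15)).
e^(−3.525) = 0.029452; denominator = 1 + 5.5252×0.029452 = 1.1627.
N = 123000/1.1627 = 105786.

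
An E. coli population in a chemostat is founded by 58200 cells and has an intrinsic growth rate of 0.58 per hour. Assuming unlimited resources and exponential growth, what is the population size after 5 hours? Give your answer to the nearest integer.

1057735 cells

N(t) = N₀·e^(rt) = 58200 × e^(0.58×5) = 58200 × e^2.9.
e^2.9 ≈ 18.174, so N ≈ 58200 × 18.174 = 1.057735×10^6.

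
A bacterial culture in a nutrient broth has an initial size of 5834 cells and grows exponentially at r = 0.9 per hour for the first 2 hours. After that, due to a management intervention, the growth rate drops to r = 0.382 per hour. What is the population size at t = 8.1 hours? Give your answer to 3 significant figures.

363000 cells

Phase 1: N(2) = 5834·e^(0.9×2) = 5834·e^1.8 = 35293.6.
Phase 2 runs for 8.1 − 2 = 6.1 hours at r = 0.382.
N(8.1) = 35293.6·e^(0.382×6.1) = 35293.6·e^2.33 = 362819.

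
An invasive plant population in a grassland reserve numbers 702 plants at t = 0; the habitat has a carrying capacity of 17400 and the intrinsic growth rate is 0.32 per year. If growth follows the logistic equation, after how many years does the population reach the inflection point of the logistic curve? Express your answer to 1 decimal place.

9.9 years

Logistic growth is fastest at N = K/2 = 8700.
A = (K − N₀)/N₀ = 23.786. Set K/(1 + A·e^(−rt)) = K/2 → A·e^(−rt) = 1.
e^(−0.32t) = 1/23.786 = 0.042041, so t = ln(23.786)/0.32 = 3.1691/0.32 = 9.9035.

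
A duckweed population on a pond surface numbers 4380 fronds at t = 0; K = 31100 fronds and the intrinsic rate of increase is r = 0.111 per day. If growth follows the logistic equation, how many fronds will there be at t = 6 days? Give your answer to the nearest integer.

A = (K − N₀)/N₀ = (31100 − 4380)/4380 = 6.1005.
N(t) = K/(1 + A·e^(−rt)) = 31100/(1 + 6.1005×e^(−0.111×6)).
e^(−0.666) = 0.51376; denominator = 1 + 6.1005×0.51376 = 4.1342.
N = 31100/4.1342 = 7522.68.

7523 fronds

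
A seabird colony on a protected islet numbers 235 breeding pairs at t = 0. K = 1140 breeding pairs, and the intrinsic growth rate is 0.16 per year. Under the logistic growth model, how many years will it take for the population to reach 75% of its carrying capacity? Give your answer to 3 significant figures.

15.3 years

A = (K − N₀)/N₀ = (1140 − 235)/235 = 3.8511.
Solve 1140/(1 + 3.8511·e^(−0.16t)) = 855: 1 + 3.8511·e^(−0.16t) = 1.3333, so e^(−0.16t) = 0.0865562.
−0.16·t = ln(0.0865562) = -2.447, so t = 2.447/0.16 = 15.294.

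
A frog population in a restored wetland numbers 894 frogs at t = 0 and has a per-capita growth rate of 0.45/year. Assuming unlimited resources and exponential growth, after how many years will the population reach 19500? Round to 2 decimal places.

Set N₀·e^(rt) = 19500: e^(0.45·t) = 19500/894 = 21.812.
0.45·t = ln(21.812) = 3.0825, so t = 3.0825/0.45 = 6.8499.

6.85 years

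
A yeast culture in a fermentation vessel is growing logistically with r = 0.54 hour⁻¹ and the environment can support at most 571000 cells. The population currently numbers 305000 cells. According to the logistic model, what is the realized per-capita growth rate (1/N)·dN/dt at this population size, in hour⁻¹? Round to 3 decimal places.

(1/N)·dN/dt = r(1 − N/K) = 0.54 × (1 − 305000/571000).
= 0.54 × 0.46585 = 0.25156.

0.252 per hour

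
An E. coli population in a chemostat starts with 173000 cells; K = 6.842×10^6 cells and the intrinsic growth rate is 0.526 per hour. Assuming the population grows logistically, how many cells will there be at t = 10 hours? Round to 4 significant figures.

A = (K − N₀)/N₀ = (6.842×10^6 − 173000)/173000 = 38.549.
N(t) = K/(1 + A·e^(−rt)) = 6.842×10^6/(1 + 38.549×e^(−0.526×10)).
e^(−5.26) = 0.0051953; denominator = 1 + 38.549×0.0051953 = 1.2003.
N = 6.842×10^6/1.2003 = 5.700363×10^6.

5700000 cells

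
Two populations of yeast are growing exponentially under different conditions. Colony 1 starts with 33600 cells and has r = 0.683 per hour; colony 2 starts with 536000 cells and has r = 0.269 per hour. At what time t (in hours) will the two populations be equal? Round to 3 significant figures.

Set 33600·e^(0.683t) = 536000·e^(0.269t).
e^((0.683 − 0.269)t) = 536000/33600 → e^(0.414·t) = 15.952.
0.414·t = ln(15.952) = 2.7696, so t = 2.7696/0.414 = 6.6899.

6.69 hours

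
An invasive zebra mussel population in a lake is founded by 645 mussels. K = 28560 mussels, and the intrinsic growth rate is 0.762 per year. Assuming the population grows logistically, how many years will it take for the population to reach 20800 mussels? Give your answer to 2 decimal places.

6.24 years

A = (K − N₀)/N₀ = (28560 − 645)/645 = 43.279.
Solve 28560/(1 + 43.279·e^(−0.762t)) = 20800: 1 + 43.279·e^(−0.762t) = 1.3731, so e^(−0.762t) = 0.00862026.
−0.762·t = ln(0.00862026) = -4.7536, so t = 4.7536/0.762 = 6.2384.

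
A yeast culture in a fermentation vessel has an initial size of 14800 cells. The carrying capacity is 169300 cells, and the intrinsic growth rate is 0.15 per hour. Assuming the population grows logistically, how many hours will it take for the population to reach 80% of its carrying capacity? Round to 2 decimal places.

24.88 hours

A = (K − N₀)/N₀ = (169300 − 14800)/14800 = 10.439.
Solve 169300/(1 + 10.439·e^(−0.15t)) = 135440: 1 + 10.439·e^(−0.15t) = 1.25, so e^(−0.15t) = 0.0239482.
−0.15·t = ln(0.0239482) = -3.7319, so t = 3.7319/0.15 = 24.879.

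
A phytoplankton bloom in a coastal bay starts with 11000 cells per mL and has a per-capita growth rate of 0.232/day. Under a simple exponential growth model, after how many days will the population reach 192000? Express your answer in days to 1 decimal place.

Set N₀·e^(rt) = 192000: e^(0.232·t) = 192000/11000 = 17.455.
0.232·t = ln(17.455) = 2.8596, so t = 2.8596/0.232 = 12.326.

12.3 days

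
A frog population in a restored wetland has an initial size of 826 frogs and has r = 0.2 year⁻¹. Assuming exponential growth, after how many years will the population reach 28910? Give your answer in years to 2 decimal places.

17.78 years

Set N₀·e^(rt) = 28910: e^(0.2·t) = 28910/826 = 35.
0.2·t = ln(35) = 3.5553, so t = 3.5553/0.2 = 17.777.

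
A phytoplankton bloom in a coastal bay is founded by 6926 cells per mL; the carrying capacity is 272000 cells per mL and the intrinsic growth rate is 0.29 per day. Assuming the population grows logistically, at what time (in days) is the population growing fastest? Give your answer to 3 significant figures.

12.6 days

Logistic growth is fastest at N = K/2 = 136000.
A = (K − N₀)/N₀ = 38.272. Set K/(1 + A·e^(−rt)) = K/2 → A·e^(−rt) = 1.
e^(−0.29t) = 1/38.272 = 0.0261286, so t = ln(38.272)/0.29 = 3.6447/0.29 = 12.568.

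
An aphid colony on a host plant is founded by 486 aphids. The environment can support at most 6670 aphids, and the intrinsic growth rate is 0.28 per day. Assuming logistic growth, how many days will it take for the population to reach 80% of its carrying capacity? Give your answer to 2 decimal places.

14.04 days

A = (K − N₀)/N₀ = (6670 − 486)/486 = 12.724.
Solve 6670/(1 + 12.724·e^(−0.28t)) = 5336: 1 + 12.724·e^(−0.28t) = 1.25, so e^(−0.28t) = 0.0196475.
−0.28·t = ln(0.0196475) = -3.9298, so t = 3.9298/0.28 = 14.035.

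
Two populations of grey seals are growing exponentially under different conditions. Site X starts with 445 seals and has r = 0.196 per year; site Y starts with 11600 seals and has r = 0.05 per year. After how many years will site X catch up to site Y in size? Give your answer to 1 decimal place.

Set 445·e^(0.196t) = 11600·e^(0.05t).
e^((0.196 − 0.05)t) = 11600/445 → e^(0.146·t) = 26.067.
0.146·t = ln(26.067) = 3.2607, so t = 3.2607/0.146 = 22.333.

22.3 years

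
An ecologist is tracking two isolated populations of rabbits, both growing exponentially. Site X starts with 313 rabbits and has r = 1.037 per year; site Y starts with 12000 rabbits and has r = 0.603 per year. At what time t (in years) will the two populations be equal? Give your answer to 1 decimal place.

8.4 years

Set 313·e^(1.037t) = 12000·e^(0.603t).
e^((1.037 − 0.603)t) = 12000/313 → e^(0.434·t) = 38.339.
0.434·t = ln(38.339) = 3.6465, so t = 3.6465/0.434 = 8.402.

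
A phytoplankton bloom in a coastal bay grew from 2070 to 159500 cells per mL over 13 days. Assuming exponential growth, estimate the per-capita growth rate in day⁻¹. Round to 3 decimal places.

0.334 per day

From N(t) = N₀·e^(rt): e^(r·13) = 159500/2070 = 77.053.
r·13 = ln(77.053) = 4.3445, so r = 4.3445/13 = 0.33419.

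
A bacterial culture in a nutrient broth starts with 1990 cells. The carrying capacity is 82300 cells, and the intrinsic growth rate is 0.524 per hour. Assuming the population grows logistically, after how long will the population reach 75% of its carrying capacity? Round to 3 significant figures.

A = (K − N₀)/N₀ = (82300 − 1990)/1990 = 40.357.
Solve 82300/(1 + 40.357·e^(−0.524t)) = 61725: 1 + 40.357·e^(−0.524t) = 1.3333, so e^(−0.524t) = 0.00825966.
−0.524·t = ln(0.00825966) = -4.7964, so t = 4.7964/0.524 = 9.1534.

9.15 hours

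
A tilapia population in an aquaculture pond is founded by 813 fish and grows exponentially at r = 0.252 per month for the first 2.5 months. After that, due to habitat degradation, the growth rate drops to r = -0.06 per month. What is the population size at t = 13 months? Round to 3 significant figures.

Phase 1: N(2.5) = 813·e^(0.252×2.5) = 813·e^0.63 = 1526.5.
Phase 2 runs for 13 − 2.5 = 10.5 months at r = -0.06.
N(13) = 1526.5·e^(-0.06×10.5) = 1526.5·e^-0.63 = 813.

813 fish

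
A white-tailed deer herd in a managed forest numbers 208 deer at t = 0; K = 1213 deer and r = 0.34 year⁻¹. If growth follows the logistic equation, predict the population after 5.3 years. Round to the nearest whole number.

A = (K − N₀)/N₀ = (1213 − 208)/208 = 4.8317.
N(t) = K/(1 + A·e^(−rt)) = 1213/(1 + 4.8317×e^(−0.34×5.3)).
e^(−1.802) = 0.16497; denominator = 1 + 4.8317×0.16497 = 1.7971.
N = 1213/1.7971 = 674.982.

675 deer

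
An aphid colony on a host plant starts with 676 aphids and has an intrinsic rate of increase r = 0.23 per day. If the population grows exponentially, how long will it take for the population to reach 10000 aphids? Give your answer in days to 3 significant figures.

Set N₀·e^(rt) = 10000: e^(0.23·t) = 10000/676 = 14.793.
0.23·t = ln(14.793) = 2.6941, so t = 2.6941/0.23 = 11.714.

11.7 days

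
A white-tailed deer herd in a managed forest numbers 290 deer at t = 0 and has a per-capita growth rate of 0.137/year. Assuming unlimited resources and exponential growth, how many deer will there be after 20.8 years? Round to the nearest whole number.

N(t) = N₀·e^(rt) = 290 × e^(0.137×20.8) = 290 × e^2.85.
e^2.85 ≈ 17.281, so N ≈ 290 × 17.281 = 5011.45.

5011 deer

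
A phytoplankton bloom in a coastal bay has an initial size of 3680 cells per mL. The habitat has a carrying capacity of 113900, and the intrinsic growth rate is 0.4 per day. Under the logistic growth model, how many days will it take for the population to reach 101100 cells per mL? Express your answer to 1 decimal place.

A = (K − N₀)/N₀ = (113900 − 3680)/3680 = 29.951.
Solve 113900/(1 + 29.951·e^(−0.4t)) = 101100: 1 + 29.951·e^(−0.4t) = 1.1266, so e^(−0.4t) = 0.00422714.
−0.4·t = ln(0.00422714) = -5.4662, so t = 5.4662/0.4 = 13.666.

13.7 days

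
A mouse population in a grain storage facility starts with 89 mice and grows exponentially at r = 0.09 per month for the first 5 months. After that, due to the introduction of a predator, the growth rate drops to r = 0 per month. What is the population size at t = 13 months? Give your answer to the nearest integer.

Phase 1: N(5) = 89·e^(0.09×5) = 89·e^0.45 = 139.58.
Phase 2 runs for 13 − 5 = 8 months at r = 0.
N(13) = 139.58·e^(0×8) = 139.58·e^0 = 139.58.

140 mice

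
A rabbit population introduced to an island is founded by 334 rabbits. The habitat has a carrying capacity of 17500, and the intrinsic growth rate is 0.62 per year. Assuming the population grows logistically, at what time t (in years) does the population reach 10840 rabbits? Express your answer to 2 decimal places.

7.14 years

A = (K − N₀)/N₀ = (17500 − 334)/334 = 51.395.
Solve 17500/(1 + 51.395·e^(−0.62t)) = 10840: 1 + 51.395·e^(−0.62t) = 1.6144, so e^(−0.62t) = 0.0119542.
−0.62·t = ln(0.0119542) = -4.4267, so t = 4.4267/0.62 = 7.1398.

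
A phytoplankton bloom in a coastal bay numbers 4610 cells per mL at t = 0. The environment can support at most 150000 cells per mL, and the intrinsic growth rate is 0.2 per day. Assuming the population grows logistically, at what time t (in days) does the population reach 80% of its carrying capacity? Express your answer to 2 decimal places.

24.19 days

A = (K − N₀)/N₀ = (150000 − 4610)/4610 = 31.538.
Solve 150000/(1 + 31.538·e^(−0.2t)) = 120000: 1 + 31.538·e^(−0.2t) = 1.25, so e^(−0.2t) = 0.00792696.
−0.2·t = ln(0.00792696) = -4.8375, so t = 4.8375/0.2 = 24.187.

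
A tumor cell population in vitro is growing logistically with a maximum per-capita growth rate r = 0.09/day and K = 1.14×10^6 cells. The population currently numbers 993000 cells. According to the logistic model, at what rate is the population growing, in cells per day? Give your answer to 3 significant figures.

dN/dt = rN(1 − N/K) = 0.09 × 993000 × (1 − 993000/1.14×10^6).
1 − 993000/1.14×10^6 = 0.12895; dN/dt = 0.09 × 993000 × 0.12895 = 11524.

11500 cells per day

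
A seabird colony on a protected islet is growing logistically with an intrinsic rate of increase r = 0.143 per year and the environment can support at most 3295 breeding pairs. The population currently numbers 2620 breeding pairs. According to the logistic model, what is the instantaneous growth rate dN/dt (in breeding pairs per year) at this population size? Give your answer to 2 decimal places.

76.75 breeding pairs per year

dN/dt = rN(1 − N/K) = 0.143 × 2620 × (1 − 2620/3295).
1 − 2620/3295 = 0.20486; dN/dt = 0.143 × 2620 × 0.20486 = 76.751.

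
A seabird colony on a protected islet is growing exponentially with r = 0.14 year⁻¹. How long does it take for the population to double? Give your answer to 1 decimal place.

5.0 years

Doubling time t_d = ln(2)/r = 0.6931/0.14 = 4.9511.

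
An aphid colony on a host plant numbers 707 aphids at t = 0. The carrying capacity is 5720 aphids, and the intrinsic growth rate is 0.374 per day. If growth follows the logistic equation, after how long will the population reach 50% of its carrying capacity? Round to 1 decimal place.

A = (K − N₀)/N₀ = (5720 − 707)/707 = 7.0905.
Solve 5720/(1 + 7.0905·e^(−0.374t)) = 2860: 1 + 7.0905·e^(−0.374t) = 2, so e^(−0.374t) = 0.141033.
−0.374·t = ln(0.141033) = -1.9588, so t = 1.9588/0.374 = 5.2373.

5.2 days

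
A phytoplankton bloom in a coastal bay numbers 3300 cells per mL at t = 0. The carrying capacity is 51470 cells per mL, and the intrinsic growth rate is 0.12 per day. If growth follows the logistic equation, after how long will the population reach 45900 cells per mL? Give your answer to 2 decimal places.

39.92 days

A = (K − N₀)/N₀ = (51470 − 3300)/3300 = 14.597.
Solve 51470/(1 + 14.597·e^(−0.12t)) = 45900: 1 + 14.597·e^(−0.12t) = 1.1214, so e^(−0.12t) = 0.00831342.
−0.12·t = ln(0.00831342) = -4.7899, so t = 4.7899/0.12 = 39.916.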